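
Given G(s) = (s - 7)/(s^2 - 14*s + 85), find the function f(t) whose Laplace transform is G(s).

Rewrite the denominator: s^2 - 14*s + 85 = (s - 7)^2 + 36.
The form in (s - 7) signals a first-shifting-theorem factor e^(7t).
Since L{cos(6t)} = s/(s^2 + 36), the inverse is e^(7*t)*cos(6*t).

f(t) = exp(7*t)*cos(6*t)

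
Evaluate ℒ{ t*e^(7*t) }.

(s - 7)^(-2)

L{e^(7t)} = 1/(s - 7).
Then apply L{t·g(t)} = -d/ds[G(s)] with G(s) = 1/(s - 7):
differentiating 1 time and applying the sign gives (s - 7)^(-2).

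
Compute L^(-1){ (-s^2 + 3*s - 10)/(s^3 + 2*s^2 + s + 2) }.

-3*sin(t) + 3*cos(t) - 4*exp(-2*t)

Factor the denominator: s^3 + 2*s^2 + s + 2 = (s + 2)*(s^2 + 1).
Partial fraction decomposition gives [-4/(s + 2)] + [3*s/(s^2 + 1)] + [-3/(s^2 + 1)].
Invert each term: -4/(s + 2) ↔ -4e^(-2t); 3·s/(s^2 + 1) ↔ 3cos(t); -3·1/(s^2 + 1) ↔ -3sin(t).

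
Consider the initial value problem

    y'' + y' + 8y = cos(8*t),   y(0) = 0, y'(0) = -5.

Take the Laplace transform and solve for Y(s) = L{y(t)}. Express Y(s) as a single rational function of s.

Y(s) = (-5*s^2 + s - 320)/(s^4 + s^3 + 72*s^2 + 64*s + 512)

Laplace-transform each side.
The derivative rules (L{y''} = s^2 Y - s·y(0) - y'(0) and L{y'} = sY - y(0), with y(0) = 0, y'(0) = -5) turn the left side into (s^2 + s + 8)Y - (-5).
The right side is L{cos(8*t)} = s/(s^2 + 64).
So (s^2 + s + 8)Y = s/(s^2 + 64) + (-5).
Isolate Y and clear denominators.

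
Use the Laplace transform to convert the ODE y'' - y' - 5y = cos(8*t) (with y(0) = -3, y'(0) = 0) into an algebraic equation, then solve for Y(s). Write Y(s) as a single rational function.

Y(s) = (-3*s^3 + 3*s^2 - 191*s + 192)/(s^4 - s^3 + 59*s^2 - 64*s - 320)

Transform both sides with L{·}.
The derivative rules (L{y''} = s^2 Y - s·y(0) - y'(0) and L{y'} = sY - y(0), with y(0) = -3, y'(0) = 0) turn the left side into (s^2 - s - 5)Y - (-3*s + 3).
The right side is L{cos(8*t)} = s/(s^2 + 64).
So (s^2 - s - 5)Y = s/(s^2 + 64) + (-3*s + 3).
Solve for Y(s) and write it as one ratio of polynomials.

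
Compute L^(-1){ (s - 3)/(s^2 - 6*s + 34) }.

Rewrite the denominator: s^2 - 6*s + 34 = (s - 3)^2 + 25.
The form in (s - 3) signals a first-shifting-theorem factor e^(3t).
Since L{cos(5t)} = s/(s^2 + 25), the inverse is e^(3*t)*cos(5*t).

exp(3*t)*cos(5*t)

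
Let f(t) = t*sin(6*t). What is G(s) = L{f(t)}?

L{sin(6t)} = 6/(s^2 + 36).
Then apply L{t·g(t)} = -d/ds[H(s)] with H(s) = 6/(s^2 + 36):
differentiating 1 time and applying the sign gives 12*s/(s^2 + 36)^2.

G(s) = 12*s/(s^2 + 36)^2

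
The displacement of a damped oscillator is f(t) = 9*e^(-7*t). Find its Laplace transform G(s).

L{9} = 9/s.
By the first shifting theorem, multiplying by e^(-7t) replaces s with s + 7.

G(s) = 9/(s + 7)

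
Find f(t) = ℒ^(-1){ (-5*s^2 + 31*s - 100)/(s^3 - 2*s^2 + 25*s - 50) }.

Factor the denominator: s^3 - 2*s^2 + 25*s - 50 = (s - 2)*(s^2 + 25).
Partial fraction decomposition gives [-2/(s - 2)] + [-3*s/(s^2 + 25)] + [25/(s^2 + 25)].
Invert each term: -2/(s - 2) ↔ -2e^(2t); -3·s/(s^2 + 25) ↔ -3cos(5t); 5·5/(s^2 + 25) ↔ 5sin(5t).

f(t) = -2*exp(2*t) + 5*sin(5*t) - 3*cos(5*t)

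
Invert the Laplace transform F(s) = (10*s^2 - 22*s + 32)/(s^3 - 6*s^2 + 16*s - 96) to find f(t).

f(t) = 5*exp(6*t) + 2*sin(4*t) + 5*cos(4*t)

Factor the denominator: s^3 - 6*s^2 + 16*s - 96 = (s - 6)*(s^2 + 16).
Partial fraction decomposition gives [5/(s - 6)] + [5*s/(s^2 + 16)] + [8/(s^2 + 16)].
Invert each term: 5/(s - 6) ↔ 5e^(6t); 5·s/(s^2 + 16) ↔ 5cos(4t); 2·4/(s^2 + 16) ↔ 2sin(4t).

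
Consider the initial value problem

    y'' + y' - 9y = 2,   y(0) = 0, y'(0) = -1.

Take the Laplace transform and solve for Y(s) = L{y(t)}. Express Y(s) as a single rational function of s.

Take the Laplace transform of both sides.
Using L{y''} = s^2 Y - s·y(0) - y'(0) and L{y'} = sY - y(0), with y(0) = 0, y'(0) = -1, the left side becomes (s^2 + s - 9)Y - (-1).
The right side is L{2} = 2/s.
So (s^2 + s - 9)Y = 2/s + (-1).
Divide through and combine into a single rational function.

Y(s) = (-s + 2)/(s^3 + s^2 - 9*s)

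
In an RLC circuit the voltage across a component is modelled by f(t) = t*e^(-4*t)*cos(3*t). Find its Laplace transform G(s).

G(s) = (s + 1)*(s + 7)/(s^2 + 8*s + 25)^2

L{cos(3t)} = s/(s^2 + 9).
Multiplying by e^(-4t) shifts s → s + 4, so L{e^(-4*t)*cos(3*t)} = (s + 4)/((s + 4)^2 + 9).
Then apply L{t·g(t)} = -d/ds[H(s)] with H(s) = (s + 4)/((s + 4)^2 + 9):
differentiating 1 time and applying the sign gives (s + 1)*(s + 7)/(s^2 + 8*s + 25)^2.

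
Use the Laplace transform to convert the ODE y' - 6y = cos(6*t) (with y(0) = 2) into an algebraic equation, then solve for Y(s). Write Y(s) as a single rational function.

Y(s) = (2*s^2 + s + 72)/(s^3 - 6*s^2 + 36*s - 216)

Laplace-transform each side.
Using L{y'} = sY - y(0) = sY - 2, the left side becomes (s - 6)Y - (2).
The right side is L{cos(6*t)} = s/(s^2 + 36).
So (s - 6)Y = s/(s^2 + 36) + (2).
Solve for Y(s) and write it as one ratio of polynomials.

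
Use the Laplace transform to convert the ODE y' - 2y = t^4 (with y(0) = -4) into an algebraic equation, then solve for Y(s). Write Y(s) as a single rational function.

Y(s) = (-4*s^5 + 24)/(s^6 - 2*s^5)

Laplace-transform each side.
The derivative rules (L{y'} = sY - y(0) = sY - (-4)) turn the left side into (s - 2)Y - (-4).
The right side is L{t^4} = 24/s^5.
So (s - 2)Y = 24/s^5 + (-4).
Isolate Y and clear denominators.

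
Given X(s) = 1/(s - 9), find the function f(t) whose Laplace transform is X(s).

Since L{e^(9t)} = 1/(s - 9), the inverse is exp(9*t).

f(t) = exp(9*t)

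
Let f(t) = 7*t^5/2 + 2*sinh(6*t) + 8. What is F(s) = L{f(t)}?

F(s) = 12/(s^2 - 36) + 8/s + 420/s^6

Apply the Laplace transform termwise.
(7/2)·[L{t^5} = 5!/s^6 = 120/s^6]; L{8} = 8/s; (2)·[L{sinh(6t)} = 6/(s^2 - 36)].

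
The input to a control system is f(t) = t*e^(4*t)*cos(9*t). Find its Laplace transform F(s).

F(s) = (s - 13)*(s + 5)/(s^2 - 8*s + 97)^2

L{cos(9t)} = s/(s^2 + 81).
Multiplying by e^(4t) shifts s → s - 4, so L{e^(4*t)*cos(9*t)} = (s - 4)/((s - 4)^2 + 81).
Then apply L{t·g(t)} = -d/ds[G(s)] with G(s) = (s - 4)/((s - 4)^2 + 81):
differentiating 1 time and applying the sign gives (s - 13)*(s + 5)/(s^2 - 8*s + 97)^2.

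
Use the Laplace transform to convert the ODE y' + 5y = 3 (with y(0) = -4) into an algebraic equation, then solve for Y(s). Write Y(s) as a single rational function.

Y(s) = (-4*s + 3)/(s^2 + 5*s)

Transform both sides with L{·}.
With L{y'} = sY - y(0) = sY - (-4): the LHS transforms to (s + 5)Y - (-4).
The right side is L{3} = 3/s.
So (s + 5)Y = 3/s + (-4).
Divide through and combine into a single rational function.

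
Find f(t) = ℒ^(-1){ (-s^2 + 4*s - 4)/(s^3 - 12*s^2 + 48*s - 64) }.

Factor the denominator: s^3 - 12*s^2 + 48*s - 64 = (s - 4)^3.
Partial fraction decomposition gives [-1/(s - 4)] + [-4/(s - 4)^2] + [-4/(s - 4)^3].
Invert each term: -1/(s - 4) ↔ -e^(4t); -4/(s - 4)^2 ↔ -4t·e^(4t); -4/(s - 4)^3 ↔ (-2)t^2·e^(4t).

f(t) = -2*t^2*exp(4*t) - 4*t*exp(4*t) - exp(4*t)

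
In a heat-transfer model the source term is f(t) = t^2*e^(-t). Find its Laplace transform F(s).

F(s) = 2/(s + 1)^3

L{e^(-t)} = 1/(s + 1).
Then apply L{t^2·g(t)} = (-1)^2 d^2/ds^2[G(s)] with G(s) = 1/(s + 1):
differentiating 2 times and applying the sign gives 2/(s + 1)^3.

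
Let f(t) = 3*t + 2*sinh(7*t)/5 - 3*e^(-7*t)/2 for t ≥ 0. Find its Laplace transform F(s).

By linearity of the Laplace transform, transform each term separately.
(3)·[L{t} = 1!/s^2 = 1/s^2]; (-3/2)·[L{e^(-7t)} = 1/(s + 7)]; (2/5)·[L{sinh(7t)} = 7/(s^2 - 49)].

F(s) = 14/(5*(s^2 - 49)) - 3/(2*(s + 7)) + 3/s^2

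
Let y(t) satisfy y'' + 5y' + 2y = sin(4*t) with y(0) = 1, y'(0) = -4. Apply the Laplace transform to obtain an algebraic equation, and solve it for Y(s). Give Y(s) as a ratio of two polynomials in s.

Y(s) = (s^3 + s^2 + 16*s + 20)/(s^4 + 5*s^3 + 18*s^2 + 80*s + 32)

Apply the Laplace transform to the equation.
Using L{y''} = s^2 Y - s·y(0) - y'(0) and L{y'} = sY - y(0), with y(0) = 1, y'(0) = -4, the left side becomes (s^2 + 5*s + 2)Y - (s + 1).
The right side is L{sin(4*t)} = 4/(s^2 + 16).
So (s^2 + 5*s + 2)Y = 4/(s^2 + 16) + (s + 1).
Isolate Y and clear denominators.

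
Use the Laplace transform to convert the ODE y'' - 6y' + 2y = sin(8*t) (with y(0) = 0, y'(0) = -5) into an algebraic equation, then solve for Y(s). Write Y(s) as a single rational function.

Laplace-transform each side.
With L{y''} = s^2 Y - s·y(0) - y'(0) and L{y'} = sY - y(0), with y(0) = 0, y'(0) = -5: the LHS transforms to (s^2 - 6*s + 2)Y - (-5).
The right side is L{sin(8*t)} = 8/(s^2 + 64).
So (s^2 - 6*s + 2)Y = 8/(s^2 + 64) + (-5).
Solve for Y(s) and write it as one ratio of polynomials.

Y(s) = (-5*s^2 - 312)/(s^4 - 6*s^3 + 66*s^2 - 384*s + 128)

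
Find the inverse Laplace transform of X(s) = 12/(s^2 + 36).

Since L{sin(6t)} = 6/(s^2 + 36), the inverse is sin(6*t), scaled by 2.

2*sin(6*t)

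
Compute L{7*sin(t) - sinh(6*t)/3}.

7/(s^2 + 1) - 2/(s^2 - 36)

By linearity of the Laplace transform, transform each term separately.
(7)·[L{sin(t)} = 1/(s^2 + 1)]; (-1/3)·[L{sinh(6t)} = 6/(s^2 - 36)].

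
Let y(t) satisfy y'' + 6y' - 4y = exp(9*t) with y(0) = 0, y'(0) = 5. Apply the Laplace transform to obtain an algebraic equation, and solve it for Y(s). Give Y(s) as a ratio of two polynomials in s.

Y(s) = (5*s - 44)/(s^3 - 3*s^2 - 58*s + 36)

Transform both sides with L{·}.
The derivative rules (L{y''} = s^2 Y - s·y(0) - y'(0) and L{y'} = sY - y(0), with y(0) = 0, y'(0) = 5) turn the left side into (s^2 + 6*s - 4)Y - (5).
The right side is L{exp(9*t)} = 1/(s - 9).
So (s^2 + 6*s - 4)Y = 1/(s - 9) + (5).
Isolate Y and clear denominators.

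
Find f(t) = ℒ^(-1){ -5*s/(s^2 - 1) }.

Since L{cosh(t)} = s/(s^2 - 1), the inverse is cosh(t), scaled by -5.

f(t) = -5*cosh(t)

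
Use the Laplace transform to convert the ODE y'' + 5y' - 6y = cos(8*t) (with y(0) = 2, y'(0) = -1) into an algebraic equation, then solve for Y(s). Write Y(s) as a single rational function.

Y(s) = (2*s^3 + 9*s^2 + 129*s + 576)/(s^4 + 5*s^3 + 58*s^2 + 320*s - 384)

Apply the Laplace transform to the equation.
The derivative rules (L{y''} = s^2 Y - s·y(0) - y'(0) and L{y'} = sY - y(0), with y(0) = 2, y'(0) = -1) turn the left side into (s^2 + 5*s - 6)Y - (2*s + 9).
The right side is L{cos(8*t)} = s/(s^2 + 64).
So (s^2 + 5*s - 6)Y = s/(s^2 + 64) + (2*s + 9).
Divide through and combine into a single rational function.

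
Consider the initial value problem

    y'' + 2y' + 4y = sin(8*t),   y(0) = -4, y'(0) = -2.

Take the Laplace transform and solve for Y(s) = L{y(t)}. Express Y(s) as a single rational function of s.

Transform both sides with L{·}.
The derivative rules (L{y''} = s^2 Y - s·y(0) - y'(0) and L{y'} = sY - y(0), with y(0) = -4, y'(0) = -2) turn the left side into (s^2 + 2*s + 4)Y - (-4*s - 10).
The right side is L{sin(8*t)} = 8/(s^2 + 64).
So (s^2 + 2*s + 4)Y = 8/(s^2 + 64) + (-4*s - 10).
Divide through and combine into a single rational function.

Y(s) = (-4*s^3 - 10*s^2 - 256*s - 632)/(s^4 + 2*s^3 + 68*s^2 + 128*s + 256)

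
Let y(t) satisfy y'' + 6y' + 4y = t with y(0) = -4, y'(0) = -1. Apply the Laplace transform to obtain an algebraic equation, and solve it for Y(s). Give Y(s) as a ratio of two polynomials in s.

Apply the Laplace transform to the equation.
With L{y''} = s^2 Y - s·y(0) - y'(0) and L{y'} = sY - y(0), with y(0) = -4, y'(0) = -1: the LHS transforms to (s^2 + 6*s + 4)Y - (-4*s - 25).
The right side is L{t} = s^(-2).
So (s^2 + 6*s + 4)Y = s^(-2) + (-4*s - 25).
Divide through and combine into a single rational function.

Y(s) = (-4*s^3 - 25*s^2 + 1)/(s^4 + 6*s^3 + 4*s^2)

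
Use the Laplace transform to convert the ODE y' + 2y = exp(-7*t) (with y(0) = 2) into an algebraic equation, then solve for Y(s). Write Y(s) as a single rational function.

Apply the Laplace transform to the equation.
Using L{y'} = sY - y(0) = sY - 2, the left side becomes (s + 2)Y - (2).
The right side is L{exp(-7*t)} = 1/(s + 7).
So (s + 2)Y = 1/(s + 7) + (2).
Solve for Y(s) and write it as one ratio of polynomials.

Y(s) = (2*s + 15)/(s^2 + 9*s + 14)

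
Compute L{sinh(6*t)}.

L{sinh(6t)} = 6/(s^2 - 36).

6/(s^2 - 36)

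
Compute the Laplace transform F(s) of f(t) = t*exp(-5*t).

F(s) = (s + 5)^(-2)

L{e^(-5t)} = 1/(s + 5).
Then apply L{t·g(t)} = -d/ds[G(s)] with G(s) = 1/(s + 5):
differentiating 1 time and applying the sign gives (s + 5)^(-2).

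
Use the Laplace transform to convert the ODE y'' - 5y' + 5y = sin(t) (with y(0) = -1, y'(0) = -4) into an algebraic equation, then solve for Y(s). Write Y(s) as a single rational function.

Laplace-transform each side.
Using L{y''} = s^2 Y - s·y(0) - y'(0) and L{y'} = sY - y(0), with y(0) = -1, y'(0) = -4, the left side becomes (s^2 - 5*s + 5)Y - (-s + 1).
The right side is L{sin(t)} = 1/(s^2 + 1).
So (s^2 - 5*s + 5)Y = 1/(s^2 + 1) + (-s + 1).
Solve for Y(s) and write it as one ratio of polynomials.

Y(s) = (-s^3 + s^2 - s + 2)/(s^4 - 5*s^3 + 6*s^2 - 5*s + 5)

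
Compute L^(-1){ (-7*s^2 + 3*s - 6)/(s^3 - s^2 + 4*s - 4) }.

-2*exp(t) - sin(2*t) - 5*cos(2*t)

Factor the denominator: s^3 - s^2 + 4*s - 4 = (s - 1)*(s^2 + 4).
Partial fraction decomposition gives [-2/(s - 1)] + [-5*s/(s^2 + 4)] + [-2/(s^2 + 4)].
Invert each term: -2/(s - 1) ↔ -2e^(t); -5·s/(s^2 + 4) ↔ -5cos(2t); -1·2/(s^2 + 4) ↔ -sin(2t).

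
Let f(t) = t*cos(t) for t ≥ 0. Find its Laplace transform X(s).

L{cos(t)} = s/(s^2 + 1).
Then apply L{t·g(t)} = -d/ds[G(s)] with G(s) = s/(s^2 + 1):
differentiating 1 time and applying the sign gives (s - 1)*(s + 1)/(s^2 + 1)^2.

X(s) = (s - 1)*(s + 1)/(s^2 + 1)^2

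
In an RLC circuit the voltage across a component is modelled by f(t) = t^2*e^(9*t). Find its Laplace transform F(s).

L{e^(9t)} = 1/(s - 9).
Then apply L{t^2·g(t)} = (-1)^2 d^2/ds^2[G(s)] with G(s) = 1/(s - 9):
differentiating 2 times and applying the sign gives 2/(s - 9)^3.

F(s) = 2/(s - 9)^3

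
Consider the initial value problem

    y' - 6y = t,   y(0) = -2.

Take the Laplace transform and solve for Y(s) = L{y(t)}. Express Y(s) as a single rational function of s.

Y(s) = (-2*s^2 + 1)/(s^3 - 6*s^2)

Take the Laplace transform of both sides.
With L{y'} = sY - y(0) = sY - (-2): the LHS transforms to (s - 6)Y - (-2).
The right side is L{t} = s^(-2).
So (s - 6)Y = s^(-2) + (-2).
Isolate Y and clear denominators.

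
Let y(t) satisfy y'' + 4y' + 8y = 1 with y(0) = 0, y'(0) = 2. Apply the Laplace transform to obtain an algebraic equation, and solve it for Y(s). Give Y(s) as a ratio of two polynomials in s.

Y(s) = (2*s + 1)/(s^3 + 4*s^2 + 8*s)

Transform both sides with L{·}.
The derivative rules (L{y''} = s^2 Y - s·y(0) - y'(0) and L{y'} = sY - y(0), with y(0) = 0, y'(0) = 2) turn the left side into (s^2 + 4*s + 8)Y - (2).
The right side is L{1} = 1/s.
So (s^2 + 4*s + 8)Y = 1/s + (2).
Isolate Y and clear denominators.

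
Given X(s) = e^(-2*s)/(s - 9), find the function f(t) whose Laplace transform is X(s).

The factor e^(-2s) signals a time shift by c = 2 (second shifting theorem).
L{e^(9t)} = 1/(s - 9), so L^-1{1/(s - 9)} = e^(9*t).
Hence the inverse is u(t - 2) times that function evaluated at t - 2.

f(t) = Heaviside(t - 2)*(exp(9*t - 18))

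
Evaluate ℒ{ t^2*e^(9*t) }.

L{e^(9t)} = 1/(s - 9).
Then apply L{t^2·g(t)} = (-1)^2 d^2/ds^2[H(s)] with H(s) = 1/(s - 9):
differentiating 2 times and applying the sign gives 2/(s - 9)^3.

2/(s - 9)^3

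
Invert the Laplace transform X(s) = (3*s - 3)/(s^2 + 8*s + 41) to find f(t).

f(t) = -3*exp(-4*t)*sin(5*t) + 3*exp(-4*t)*cos(5*t)

Complete the square in the denominator: s^2 + 8*s + 41 = (s + 4)^2 + 5^2.
Split the numerator to match: 3*s - 3 = 3·(s + 4) - 3·5.
Invert each term: 3·(s + 4)/((s + 4)^2 + 25) ↔ 3e^(-4t)cos(5t); -3·5/((s + 4)^2 + 25) ↔ -3e^(-4t)sin(5t).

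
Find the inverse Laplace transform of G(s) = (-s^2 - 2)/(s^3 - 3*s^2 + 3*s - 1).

Factor the denominator: s^3 - 3*s^2 + 3*s - 1 = (s - 1)^3.
Partial fraction decomposition gives [-1/(s - 1)] + [-2/(s - 1)^2] + [-3/(s - 1)^3].
Invert each term: -1/(s - 1) ↔ -e^(t); -2/(s - 1)^2 ↔ -2t·e^(t); -3/(s - 1)^3 ↔ (-3/2)t^2·e^(t).

-3*t^2*exp(t)/2 - 2*t*exp(t) - exp(t)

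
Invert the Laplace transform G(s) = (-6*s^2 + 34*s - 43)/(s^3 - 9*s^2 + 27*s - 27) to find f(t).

f(t) = 5*t^2*exp(3*t)/2 - 2*t*exp(3*t) - 6*exp(3*t)

Factor the denominator: s^3 - 9*s^2 + 27*s - 27 = (s - 3)^3.
Partial fraction decomposition gives [-6/(s - 3)] + [-2/(s - 3)^2] + [5/(s - 3)^3].
Invert each term: -6/(s - 3) ↔ -6e^(3t); -2/(s - 3)^2 ↔ -2t·e^(3t); 5/(s - 3)^3 ↔ (5/2)t^2·e^(3t).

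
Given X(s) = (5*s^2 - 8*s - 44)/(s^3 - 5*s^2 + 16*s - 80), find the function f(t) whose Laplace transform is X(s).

Factor the denominator: s^3 - 5*s^2 + 16*s - 80 = (s - 5)*(s^2 + 16).
Partial fraction decomposition gives [1/(s - 5)] + [4*s/(s^2 + 16)] + [12/(s^2 + 16)].
Invert each term: 1/(s - 5) ↔ e^(5t); 4·s/(s^2 + 16) ↔ 4cos(4t); 3·4/(s^2 + 16) ↔ 3sin(4t).

f(t) = exp(5*t) + 3*sin(4*t) + 4*cos(4*t)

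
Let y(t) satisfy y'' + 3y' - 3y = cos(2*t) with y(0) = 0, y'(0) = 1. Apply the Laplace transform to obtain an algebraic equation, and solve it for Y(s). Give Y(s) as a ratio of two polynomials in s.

Transform both sides with L{·}.
With L{y''} = s^2 Y - s·y(0) - y'(0) and L{y'} = sY - y(0), with y(0) = 0, y'(0) = 1: the LHS transforms to (s^2 + 3*s - 3)Y - (1).
The right side is L{cos(2*t)} = s/(s^2 + 4).
So (s^2 + 3*s - 3)Y = s/(s^2 + 4) + (1).
Isolate Y and clear denominators.

Y(s) = (s^2 + s + 4)/(s^4 + 3*s^3 + s^2 + 12*s - 12)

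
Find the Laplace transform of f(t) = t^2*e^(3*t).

L{e^(3t)} = 1/(s - 3).
Then apply L{t^2·g(t)} = (-1)^2 d^2/ds^2[H(s)] with H(s) = 1/(s - 3):
differentiating 2 times and applying the sign gives 2/(s - 3)^3.

2/(s - 3)^3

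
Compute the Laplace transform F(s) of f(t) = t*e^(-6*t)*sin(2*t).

L{sin(2t)} = 2/(s^2 + 4).
Multiplying by e^(-6t) shifts s → s + 6, so L{e^(-6*t)*sin(2*t)} = 2/((s + 6)^2 + 4).
Then apply L{t·g(t)} = -d/ds[G(s)] with G(s) = 2/((s + 6)^2 + 4):
differentiating 1 time and applying the sign gives 4*(s + 6)/(s^2 + 12*s + 40)^2.

F(s) = 4*(s + 6)/(s^2 + 12*s + 40)^2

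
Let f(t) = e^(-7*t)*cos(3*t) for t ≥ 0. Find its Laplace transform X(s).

X(s) = (s + 7)/((s + 7)^2 + 9)

L{cos(3t)} = s/(s^2 + 9).
By the first shifting theorem, multiplying by e^(-7t) replaces s with s + 7.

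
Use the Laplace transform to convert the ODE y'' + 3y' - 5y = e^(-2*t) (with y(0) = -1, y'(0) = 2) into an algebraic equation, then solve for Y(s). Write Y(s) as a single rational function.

Y(s) = (-s^2 - 3*s - 1)/(s^3 + 5*s^2 + s - 10)

Apply the Laplace transform to the equation.
With L{y''} = s^2 Y - s·y(0) - y'(0) and L{y'} = sY - y(0), with y(0) = -1, y'(0) = 2: the LHS transforms to (s^2 + 3*s - 5)Y - (-s - 1).
The right side is L{e^(-2*t)} = 1/(s + 2).
So (s^2 + 3*s - 5)Y = 1/(s + 2) + (-s - 1).
Isolate Y and clear denominators.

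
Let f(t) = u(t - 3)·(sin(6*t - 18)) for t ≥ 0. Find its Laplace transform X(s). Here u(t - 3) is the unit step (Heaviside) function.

By the second shifting theorem, L{u(t - c)·g(t - c)} = e^(-cs)·G(s) with c = 3 and G(s) = L{g(t)}.
L{sin(6t)} = 6/(s^2 + 36).

X(s) = 6*exp(-3*s)/(s^2 + 36)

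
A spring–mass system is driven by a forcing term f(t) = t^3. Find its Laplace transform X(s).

X(s) = 6/s^4

L{t^3} = 3!/s^4 = 6/s^4.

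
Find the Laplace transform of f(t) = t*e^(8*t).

(s - 8)^(-2)

L{e^(8t)} = 1/(s - 8).
Then apply L{t·g(t)} = -d/ds[G(s)] with G(s) = 1/(s - 8):
differentiating 1 time and applying the sign gives (s - 8)^(-2).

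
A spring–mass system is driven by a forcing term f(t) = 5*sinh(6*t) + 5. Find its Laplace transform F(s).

The transform is linear, so treat each term independently.
(5)·[L{sinh(6t)} = 6/(s^2 - 36)]; L{5} = 5/s.

F(s) = 30/(s^2 - 36) + 5/s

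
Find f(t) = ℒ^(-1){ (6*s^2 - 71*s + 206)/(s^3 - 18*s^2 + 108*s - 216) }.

f(t) = -2*t^2*exp(6*t) + t*exp(6*t) + 6*exp(6*t)

Factor the denominator: s^3 - 18*s^2 + 108*s - 216 = (s - 6)^3.
Partial fraction decomposition gives [6/(s - 6)] + [(s - 6)^(-2)] + [-4/(s - 6)^3].
Invert each term: 6/(s - 6) ↔ 6e^(6t); 1/(s - 6)^2 ↔ t·e^(6t); -4/(s - 6)^3 ↔ (-2)t^2·e^(6t).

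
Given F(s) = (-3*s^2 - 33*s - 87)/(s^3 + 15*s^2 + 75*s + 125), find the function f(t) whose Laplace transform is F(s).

f(t) = 3*t^2*exp(-5*t)/2 - 3*t*exp(-5*t) - 3*exp(-5*t)

Factor the denominator: s^3 + 15*s^2 + 75*s + 125 = (s + 5)^3.
Partial fraction decomposition gives [-3/(s + 5)] + [-3/(s + 5)^2] + [3/(s + 5)^3].
Invert each term: -3/(s + 5) ↔ -3e^(-5t); -3/(s + 5)^2 ↔ -3t·e^(-5t); 3/(s + 5)^3 ↔ (3/2)t^2·e^(-5t).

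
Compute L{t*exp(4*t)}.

L{e^(4t)} = 1/(s - 4).
Then apply L{t·g(t)} = -d/ds[G(s)] with G(s) = 1/(s - 4):
differentiating 1 time and applying the sign gives (s - 4)^(-2).

(s - 4)^(-2)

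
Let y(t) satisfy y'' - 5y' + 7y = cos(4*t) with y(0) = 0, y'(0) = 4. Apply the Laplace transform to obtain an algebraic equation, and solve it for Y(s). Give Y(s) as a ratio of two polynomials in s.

Take the Laplace transform of both sides.
With L{y''} = s^2 Y - s·y(0) - y'(0) and L{y'} = sY - y(0), with y(0) = 0, y'(0) = 4: the LHS transforms to (s^2 - 5*s + 7)Y - (4).
The right side is L{cos(4*t)} = s/(s^2 + 16).
So (s^2 - 5*s + 7)Y = s/(s^2 + 16) + (4).
Isolate Y and clear denominators.

Y(s) = (4*s^2 + s + 64)/(s^4 - 5*s^3 + 23*s^2 - 80*s + 112)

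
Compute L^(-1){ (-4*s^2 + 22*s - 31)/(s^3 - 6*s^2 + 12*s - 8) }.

-3*t^2*exp(2*t)/2 + 6*t*exp(2*t) - 4*exp(2*t)

Factor the denominator: s^3 - 6*s^2 + 12*s - 8 = (s - 2)^3.
Partial fraction decomposition gives [-4/(s - 2)] + [6/(s - 2)^2] + [-3/(s - 2)^3].
Invert each term: -4/(s - 2) ↔ -4e^(2t); 6/(s - 2)^2 ↔ 6t·e^(2t); -3/(s - 2)^3 ↔ (-3/2)t^2·e^(2t).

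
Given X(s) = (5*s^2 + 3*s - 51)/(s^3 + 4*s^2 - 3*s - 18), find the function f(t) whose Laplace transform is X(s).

f(t) = 3*t*exp(-3*t) - exp(2*t) + 6*exp(-3*t)

Factor the denominator: s^3 + 4*s^2 - 3*s - 18 = (s - 2)*(s + 3)^2.
Partial fraction decomposition gives [6/(s + 3)] + [3/(s + 3)^2] + [-1/(s - 2)].
Invert each term: 6/(s + 3) ↔ 6e^(-3t); 3/(s + 3)^2 ↔ 3t·e^(-3t); -1/(s - 2) ↔ -e^(2t).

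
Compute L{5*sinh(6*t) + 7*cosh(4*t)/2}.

The transform is linear, so treat each term independently.
(5)·[L{sinh(6t)} = 6/(s^2 - 36)]; (7/2)·[L{cosh(4t)} = s/(s^2 - 16)].

7*s/(2*(s^2 - 16)) + 30/(s^2 - 36)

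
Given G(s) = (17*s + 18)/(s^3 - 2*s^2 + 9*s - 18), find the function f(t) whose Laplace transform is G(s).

f(t) = 4*exp(2*t) + 3*sin(3*t) - 4*cos(3*t)

Factor the denominator: s^3 - 2*s^2 + 9*s - 18 = (s - 2)*(s^2 + 9).
Partial fraction decomposition gives [4/(s - 2)] + [-4*s/(s^2 + 9)] + [9/(s^2 + 9)].
Invert each term: 4/(s - 2) ↔ 4e^(2t); -4·s/(s^2 + 9) ↔ -4cos(3t); 3·3/(s^2 + 9) ↔ 3sin(3t).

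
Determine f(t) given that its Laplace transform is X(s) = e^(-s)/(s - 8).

f(t) = Heaviside(t - 1)*(exp(8*t - 8))

The factor e^(-s) signals a time shift by c = 1 (second shifting theorem).
L{e^(8t)} = 1/(s - 8), so L^-1{1/(s - 8)} = e^(8*t).
Hence the inverse is u(t - 1) times that function evaluated at t - 1.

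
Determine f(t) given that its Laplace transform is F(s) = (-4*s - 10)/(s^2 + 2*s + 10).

Complete the square in the denominator: s^2 + 2*s + 10 = (s + 1)^2 + 3^2.
Split the numerator to match: -4*s - 10 = -4·(s + 1) - 2·3.
Invert each term: -4·(s + 1)/((s + 1)^2 + 9) ↔ -4e^(-t)cos(3t); -2·3/((s + 1)^2 + 9) ↔ -2e^(-t)sin(3t).

f(t) = -2*exp(-t)*sin(3*t) - 4*exp(-t)*cos(3*t)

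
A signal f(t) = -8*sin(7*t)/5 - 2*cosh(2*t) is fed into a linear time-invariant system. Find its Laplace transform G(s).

G(s) = -2*s/(s^2 - 4) - 56/(5*(s^2 + 49))

Apply the Laplace transform termwise.
(-2)·[L{cosh(2t)} = s/(s^2 - 4)]; (-8/5)·[L{sin(7t)} = 7/(s^2 + 49)].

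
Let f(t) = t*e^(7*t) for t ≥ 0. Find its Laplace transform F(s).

F(s) = (s - 7)^(-2)

L{e^(7t)} = 1/(s - 7).
Then apply L{t·g(t)} = -d/ds[G(s)] with G(s) = 1/(s - 7):
differentiating 1 time and applying the sign gives (s - 7)^(-2).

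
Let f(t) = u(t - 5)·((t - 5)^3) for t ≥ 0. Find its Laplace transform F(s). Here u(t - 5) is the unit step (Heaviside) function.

By the second shifting theorem, L{u(t - c)·g(t - c)} = e^(-cs)·G(s) with c = 5 and G(s) = L{g(t)}.
L{t^3} = 3!/s^4 = 6/s^4.

F(s) = 6*exp(-5*s)/s^4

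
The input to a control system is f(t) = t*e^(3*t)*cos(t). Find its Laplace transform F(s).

L{cos(t)} = s/(s^2 + 1).
Multiplying by e^(3t) shifts s → s - 3, so L{e^(3*t)*cos(t)} = (s - 3)/((s - 3)^2 + 1).
Then apply L{t·g(t)} = -d/ds[G(s)] with G(s) = (s - 3)/((s - 3)^2 + 1):
differentiating 1 time and applying the sign gives (s - 4)*(s - 2)/(s^2 - 6*s + 10)^2.

F(s) = (s - 4)*(s - 2)/(s^2 - 6*s + 10)^2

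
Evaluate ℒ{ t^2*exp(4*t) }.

2/(s - 4)^3

L{e^(4t)} = 1/(s - 4).
Then apply L{t^2·g(t)} = (-1)^2 d^2/ds^2[G(s)] with G(s) = 1/(s - 4):
differentiating 2 times and applying the sign gives 2/(s - 4)^3.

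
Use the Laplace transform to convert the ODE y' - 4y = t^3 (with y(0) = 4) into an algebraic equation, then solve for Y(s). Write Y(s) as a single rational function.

Apply the Laplace transform to the equation.
The derivative rules (L{y'} = sY - y(0) = sY - 4) turn the left side into (s - 4)Y - (4).
The right side is L{t^3} = 6/s^4.
So (s - 4)Y = 6/s^4 + (4).
Divide through and combine into a single rational function.

Y(s) = (4*s^4 + 6)/(s^5 - 4*s^4)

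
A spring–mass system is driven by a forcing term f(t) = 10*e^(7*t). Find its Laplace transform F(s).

F(s) = 10/(s - 7)

L{10} = 10/s.
By the first shifting theorem, multiplying by e^(7t) replaces s with s - 7.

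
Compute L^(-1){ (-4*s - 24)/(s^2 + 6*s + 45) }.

-2*exp(-3*t)*sin(6*t) - 4*exp(-3*t)*cos(6*t)

Complete the square in the denominator: s^2 + 6*s + 45 = (s + 3)^2 + 6^2.
Split the numerator to match: -4*s - 24 = -4·(s + 3) - 2·6.
Invert each term: -4·(s + 3)/((s + 3)^2 + 36) ↔ -4e^(-3t)cos(6t); -2·6/((s + 3)^2 + 36) ↔ -2e^(-3t)sin(6t).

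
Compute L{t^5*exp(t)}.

120/(s - 1)^6

L{t^5} = 5!/s^6 = 120/s^6.
By the first shifting theorem, multiplying by e^(t) replaces s with s - 1.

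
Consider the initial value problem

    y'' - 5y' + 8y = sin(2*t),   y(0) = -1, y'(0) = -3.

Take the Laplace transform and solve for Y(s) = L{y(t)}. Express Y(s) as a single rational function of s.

Y(s) = (-s^3 + 2*s^2 - 4*s + 10)/(s^4 - 5*s^3 + 12*s^2 - 20*s + 32)

Transform both sides with L{·}.
Using L{y''} = s^2 Y - s·y(0) - y'(0) and L{y'} = sY - y(0), with y(0) = -1, y'(0) = -3, the left side becomes (s^2 - 5*s + 8)Y - (-s + 2).
The right side is L{sin(2*t)} = 2/(s^2 + 4).
So (s^2 - 5*s + 8)Y = 2/(s^2 + 4) + (-s + 2).
Isolate Y and clear denominators.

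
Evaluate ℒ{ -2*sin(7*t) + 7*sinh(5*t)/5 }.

Apply the Laplace transform termwise.
(-2)·[L{sin(7t)} = 7/(s^2 + 49)]; (7/5)·[L{sinh(5t)} = 5/(s^2 - 25)].

-14/(s^2 + 49) + 7/(s^2 - 25)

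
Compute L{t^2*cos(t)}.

L{cos(t)} = s/(s^2 + 1).
Then apply L{t^2·g(t)} = (-1)^2 d^2/ds^2[H(s)] with H(s) = s/(s^2 + 1):
differentiating 2 times and applying the sign gives 2*s*(s^2 - 3)/(s^2 + 1)^3.

2*s*(s^2 - 3)/(s^2 + 1)^3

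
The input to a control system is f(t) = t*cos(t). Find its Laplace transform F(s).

L{cos(t)} = s/(s^2 + 1).
Then apply L{t·g(t)} = -d/ds[G(s)] with G(s) = s/(s^2 + 1):
differentiating 1 time and applying the sign gives (s - 1)*(s + 1)/(s^2 + 1)^2.

F(s) = (s - 1)*(s + 1)/(s^2 + 1)^2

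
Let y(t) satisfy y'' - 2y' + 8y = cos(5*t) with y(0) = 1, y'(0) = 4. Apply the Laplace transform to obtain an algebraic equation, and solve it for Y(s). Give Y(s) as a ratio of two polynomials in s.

Transform both sides with L{·}.
With L{y''} = s^2 Y - s·y(0) - y'(0) and L{y'} = sY - y(0), with y(0) = 1, y'(0) = 4: the LHS transforms to (s^2 - 2*s + 8)Y - (s + 2).
The right side is L{cos(5*t)} = s/(s^2 + 25).
So (s^2 - 2*s + 8)Y = s/(s^2 + 25) + (s + 2).
Isolate Y and clear denominators.

Y(s) = (s^3 + 2*s^2 + 26*s + 50)/(s^4 - 2*s^3 + 33*s^2 - 50*s + 200)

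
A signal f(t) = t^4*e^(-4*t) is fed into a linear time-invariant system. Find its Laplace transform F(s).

L{t^4} = 4!/s^5 = 24/s^5.
By the first shifting theorem, multiplying by e^(-4t) replaces s with s + 4.

F(s) = 24/(s + 4)^5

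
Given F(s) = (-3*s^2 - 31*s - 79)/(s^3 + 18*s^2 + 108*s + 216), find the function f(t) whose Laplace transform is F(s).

f(t) = -t^2*exp(-6*t)/2 + 5*t*exp(-6*t) - 3*exp(-6*t)

Factor the denominator: s^3 + 18*s^2 + 108*s + 216 = (s + 6)^3.
Partial fraction decomposition gives [-3/(s + 6)] + [5/(s + 6)^2] + [-1/(s + 6)^3].
Invert each term: -3/(s + 6) ↔ -3e^(-6t); 5/(s + 6)^2 ↔ 5t·e^(-6t); -1/(s + 6)^3 ↔ (-1/2)t^2·e^(-6t).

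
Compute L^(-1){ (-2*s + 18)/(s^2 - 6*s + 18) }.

4*exp(3*t)*sin(3*t) - 2*exp(3*t)*cos(3*t)

Complete the square in the denominator: s^2 - 6*s + 18 = (s - 3)^2 + 3^2.
Split the numerator to match: -2*s + 18 = -2·(s - 3) + 4·3.
Invert each term: -2·(s - 3)/((s - 3)^2 + 9) ↔ -2e^(3t)cos(3t); 4·3/((s - 3)^2 + 9) ↔ 4e^(3t)sin(3t).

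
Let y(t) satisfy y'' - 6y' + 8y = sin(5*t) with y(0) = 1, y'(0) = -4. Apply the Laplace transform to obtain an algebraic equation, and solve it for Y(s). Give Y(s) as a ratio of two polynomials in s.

Laplace-transform each side.
The derivative rules (L{y''} = s^2 Y - s·y(0) - y'(0) and L{y'} = sY - y(0), with y(0) = 1, y'(0) = -4) turn the left side into (s^2 - 6*s + 8)Y - (s - 10).
The right side is L{sin(5*t)} = 5/(s^2 + 25).
So (s^2 - 6*s + 8)Y = 5/(s^2 + 25) + (s - 10).
Divide through and combine into a single rational function.

Y(s) = (s^3 - 10*s^2 + 25*s - 245)/(s^4 - 6*s^3 + 33*s^2 - 150*s + 200)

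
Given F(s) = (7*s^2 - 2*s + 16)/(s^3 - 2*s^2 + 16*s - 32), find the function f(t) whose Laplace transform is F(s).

Factor the denominator: s^3 - 2*s^2 + 16*s - 32 = (s - 2)*(s^2 + 16).
Partial fraction decomposition gives [2/(s - 2)] + [5*s/(s^2 + 16)] + [8/(s^2 + 16)].
Invert each term: 2/(s - 2) ↔ 2e^(2t); 5·s/(s^2 + 16) ↔ 5cos(4t); 2·4/(s^2 + 16) ↔ 2sin(4t).

f(t) = 2*exp(2*t) + 2*sin(4*t) + 5*cos(4*t)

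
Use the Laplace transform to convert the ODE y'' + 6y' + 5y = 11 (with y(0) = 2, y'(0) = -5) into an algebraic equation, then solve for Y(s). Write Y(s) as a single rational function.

Y(s) = (2*s^2 + 7*s + 11)/(s^3 + 6*s^2 + 5*s)

Take the Laplace transform of both sides.
With L{y''} = s^2 Y - s·y(0) - y'(0) and L{y'} = sY - y(0), with y(0) = 2, y'(0) = -5: the LHS transforms to (s^2 + 6*s + 5)Y - (2*s + 7).
The right side is L{11} = 11/s.
So (s^2 + 6*s + 5)Y = 11/s + (2*s + 7).
Isolate Y and clear denominators.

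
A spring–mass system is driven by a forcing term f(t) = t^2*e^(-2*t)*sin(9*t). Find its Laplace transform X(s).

X(s) = 54*(s^2 + 4*s - 23)/(s^2 + 4*s + 85)^3

L{sin(9t)} = 9/(s^2 + 81).
Multiplying by e^(-2t) shifts s → s + 2, so L{e^(-2*t)*sin(9*t)} = 9/((s + 2)^2 + 81).
Then apply L{t^2·g(t)} = (-1)^2 d^2/ds^2[G(s)] with G(s) = 9/((s + 2)^2 + 81):
differentiating 2 times and applying the sign gives 54*(s^2 + 4*s - 23)/(s^2 + 4*s + 85)^3.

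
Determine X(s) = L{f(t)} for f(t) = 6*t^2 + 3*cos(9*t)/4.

X(s) = 3*s/(4*(s^2 + 81)) + 12/s^3

The transform is linear, so treat each term independently.
(6)·[L{t^2} = 2!/s^3 = 2/s^3]; (3/4)·[L{cos(9t)} = s/(s^2 + 81)].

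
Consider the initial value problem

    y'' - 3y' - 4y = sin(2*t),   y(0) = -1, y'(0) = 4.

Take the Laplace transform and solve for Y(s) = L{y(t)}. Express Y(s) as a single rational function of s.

Transform both sides with L{·}.
The derivative rules (L{y''} = s^2 Y - s·y(0) - y'(0) and L{y'} = sY - y(0), with y(0) = -1, y'(0) = 4) turn the left side into (s^2 - 3*s - 4)Y - (-s + 7).
The right side is L{sin(2*t)} = 2/(s^2 + 4).
So (s^2 - 3*s - 4)Y = 2/(s^2 + 4) + (-s + 7).
Solve for Y(s) and write it as one ratio of polynomials.

Y(s) = (-s^3 + 7*s^2 - 4*s + 30)/(s^4 - 3*s^3 - 12*s - 16)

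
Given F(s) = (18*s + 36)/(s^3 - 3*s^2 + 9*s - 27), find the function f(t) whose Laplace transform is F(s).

f(t) = 5*exp(3*t) + sin(3*t) - 5*cos(3*t)

Factor the denominator: s^3 - 3*s^2 + 9*s - 27 = (s - 3)*(s^2 + 9).
Partial fraction decomposition gives [5/(s - 3)] + [-5*s/(s^2 + 9)] + [3/(s^2 + 9)].
Invert each term: 5/(s - 3) ↔ 5e^(3t); -5·s/(s^2 + 9) ↔ -5cos(3t); 1·3/(s^2 + 9) ↔ sin(3t).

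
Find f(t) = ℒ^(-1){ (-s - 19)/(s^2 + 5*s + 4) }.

f(t) = -6*exp(-t) + 5*exp(-4*t)

Factor the denominator: s^2 + 5*s + 4 = (s + 1)*(s + 4).
Partial fraction decomposition gives [5/(s + 4)] + [-6/(s + 1)].
Invert each term: 5/(s + 4) ↔ 5e^(-4t); -6/(s + 1) ↔ -6e^(-t).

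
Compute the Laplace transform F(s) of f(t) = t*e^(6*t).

L{e^(6t)} = 1/(s - 6).
Then apply L{t·g(t)} = -d/ds[G(s)] with G(s) = 1/(s - 6):
differentiating 1 time and applying the sign gives (s - 6)^(-2).

F(s) = (s - 6)^(-2)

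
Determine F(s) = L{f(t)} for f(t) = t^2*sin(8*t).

L{sin(8t)} = 8/(s^2 + 64).
Then apply L{t^2·g(t)} = (-1)^2 d^2/ds^2[G(s)] with G(s) = 8/(s^2 + 64):
differentiating 2 times and applying the sign gives 16*(3*s^2 - 64)/(s^2 + 64)^3.

F(s) = 16*(3*s^2 - 64)/(s^2 + 64)^3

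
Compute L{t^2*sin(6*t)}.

36*(s^2 - 12)/(s^2 + 36)^3

L{sin(6t)} = 6/(s^2 + 36).
Then apply L{t^2·g(t)} = (-1)^2 d^2/ds^2[G(s)] with G(s) = 6/(s^2 + 36):
differentiating 2 times and applying the sign gives 36*(s^2 - 12)/(s^2 + 36)^3.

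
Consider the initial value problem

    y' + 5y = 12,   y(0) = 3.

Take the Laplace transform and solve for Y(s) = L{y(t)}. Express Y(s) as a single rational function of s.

Take the Laplace transform of both sides.
With L{y'} = sY - y(0) = sY - 3: the LHS transforms to (s + 5)Y - (3).
The right side is L{12} = 12/s.
So (s + 5)Y = 12/s + (3).
Divide through and combine into a single rational function.

Y(s) = (3*s + 12)/(s^2 + 5*s)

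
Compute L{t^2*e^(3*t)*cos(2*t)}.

L{cos(2t)} = s/(s^2 + 4).
Multiplying by e^(3t) shifts s → s - 3, so L{e^(3*t)*cos(2*t)} = (s - 3)/((s - 3)^2 + 4).
Then apply L{t^2·g(t)} = (-1)^2 d^2/ds^2[G(s)] with G(s) = (s - 3)/((s - 3)^2 + 4):
differentiating 2 times and applying the sign gives 2*(s - 3)*(s^2 - 6*s - 3)/(s^2 - 6*s + 13)^3.

2*(s - 3)*(s^2 - 6*s - 3)/(s^2 - 6*s + 13)^3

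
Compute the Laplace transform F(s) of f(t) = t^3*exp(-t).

L{t^3} = 3!/s^4 = 6/s^4.
By the first shifting theorem, multiplying by e^(-t) replaces s with s + 1.

F(s) = 6/(s + 1)^4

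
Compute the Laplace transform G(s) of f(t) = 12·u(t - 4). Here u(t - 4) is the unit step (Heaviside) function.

By the second shifting theorem, L{u(t - c)·g(t - c)} = e^(-cs)·H(s) with c = 4 and H(s) = L{g(t)}.
L{12} = 12/s.

G(s) = 12*exp(-4*s)/s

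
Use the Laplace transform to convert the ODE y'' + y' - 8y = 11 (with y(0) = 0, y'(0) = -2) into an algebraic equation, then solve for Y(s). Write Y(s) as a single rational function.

Laplace-transform each side.
With L{y''} = s^2 Y - s·y(0) - y'(0) and L{y'} = sY - y(0), with y(0) = 0, y'(0) = -2: the LHS transforms to (s^2 + s - 8)Y - (-2).
The right side is L{11} = 11/s.
So (s^2 + s - 8)Y = 11/s + (-2).
Divide through and combine into a single rational function.

Y(s) = (-2*s + 11)/(s^3 + s^2 - 8*s)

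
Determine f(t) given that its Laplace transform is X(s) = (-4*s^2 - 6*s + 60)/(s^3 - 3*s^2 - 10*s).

f(t) = -2*exp(5*t) - 6 + 4*exp(-2*t)

Factor the denominator: s^3 - 3*s^2 - 10*s = s*(s - 5)*(s + 2).
Partial fraction decomposition gives [4/(s + 2)] + [-2/(s - 5)] + [-6/s].
Invert each term: 4/(s + 2) ↔ 4e^(-2t); -2/(s - 5) ↔ -2e^(5t); -6/(s - 0) ↔ -6e^(0t).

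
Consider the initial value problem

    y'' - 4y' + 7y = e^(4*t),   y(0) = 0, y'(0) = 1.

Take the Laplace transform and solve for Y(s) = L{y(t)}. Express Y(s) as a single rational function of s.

Apply the Laplace transform to the equation.
Using L{y''} = s^2 Y - s·y(0) - y'(0) and L{y'} = sY - y(0), with y(0) = 0, y'(0) = 1, the left side becomes (s^2 - 4*s + 7)Y - (1).
The right side is L{e^(4*t)} = 1/(s - 4).
So (s^2 - 4*s + 7)Y = 1/(s - 4) + (1).
Divide through and combine into a single rational function.

Y(s) = (s - 3)/(s^3 - 8*s^2 + 23*s - 28)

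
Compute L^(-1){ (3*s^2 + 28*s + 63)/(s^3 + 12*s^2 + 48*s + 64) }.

-t^2*exp(-4*t)/2 + 4*t*exp(-4*t) + 3*exp(-4*t)

Factor the denominator: s^3 + 12*s^2 + 48*s + 64 = (s + 4)^3.
Partial fraction decomposition gives [3/(s + 4)] + [4/(s + 4)^2] + [-1/(s + 4)^3].
Invert each term: 3/(s + 4) ↔ 3e^(-4t); 4/(s + 4)^2 ↔ 4t·e^(-4t); -1/(s + 4)^3 ↔ (-1/2)t^2·e^(-4t).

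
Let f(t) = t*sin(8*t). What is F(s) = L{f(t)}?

L{sin(8t)} = 8/(s^2 + 64).
Then apply L{t·g(t)} = -d/ds[G(s)] with G(s) = 8/(s^2 + 64):
differentiating 1 time and applying the sign gives 16*s/(s^2 + 64)^2.

F(s) = 16*s/(s^2 + 64)^2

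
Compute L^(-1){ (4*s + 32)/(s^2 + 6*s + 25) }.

5*exp(-3*t)*sin(4*t) + 4*exp(-3*t)*cos(4*t)

Complete the square in the denominator: s^2 + 6*s + 25 = (s + 3)^2 + 4^2.
Split the numerator to match: 4*s + 32 = 4·(s + 3) + 5·4.
Invert each term: 4·(s + 3)/((s + 3)^2 + 16) ↔ 4e^(-3t)cos(4t); 5·4/((s + 3)^2 + 16) ↔ 5e^(-3t)sin(4t).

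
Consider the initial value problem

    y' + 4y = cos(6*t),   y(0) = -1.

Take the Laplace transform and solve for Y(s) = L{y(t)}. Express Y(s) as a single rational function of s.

Take the Laplace transform of both sides.
Using L{y'} = sY - y(0) = sY - (-1), the left side becomes (s + 4)Y - (-1).
The right side is L{cos(6*t)} = s/(s^2 + 36).
So (s + 4)Y = s/(s^2 + 36) + (-1).
Divide through and combine into a single rational function.

Y(s) = (-s^2 + s - 36)/(s^3 + 4*s^2 + 36*s + 144)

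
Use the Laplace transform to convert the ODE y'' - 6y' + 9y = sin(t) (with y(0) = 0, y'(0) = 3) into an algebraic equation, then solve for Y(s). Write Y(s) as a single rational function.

Apply the Laplace transform to the equation.
With L{y''} = s^2 Y - s·y(0) - y'(0) and L{y'} = sY - y(0), with y(0) = 0, y'(0) = 3: the LHS transforms to (s^2 - 6*s + 9)Y - (3).
The right side is L{sin(t)} = 1/(s^2 + 1).
So (s^2 - 6*s + 9)Y = 1/(s^2 + 1) + (3).
Solve for Y(s) and write it as one ratio of polynomials.

Y(s) = (3*s^2 + 4)/(s^4 - 6*s^3 + 10*s^2 - 6*s + 9)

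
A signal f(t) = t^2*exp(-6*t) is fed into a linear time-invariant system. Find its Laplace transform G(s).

L{t^2} = 2!/s^3 = 2/s^3.
By the first shifting theorem, multiplying by e^(-6t) replaces s with s + 6.

G(s) = 2/(s + 6)^3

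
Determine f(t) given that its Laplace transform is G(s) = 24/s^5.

f(t) = t^4

Since L{t^4} = 4!/s^5 = 24/s^5, the inverse is t^4.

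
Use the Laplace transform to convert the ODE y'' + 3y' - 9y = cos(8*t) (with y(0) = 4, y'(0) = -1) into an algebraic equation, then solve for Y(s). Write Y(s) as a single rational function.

Take the Laplace transform of both sides.
Using L{y''} = s^2 Y - s·y(0) - y'(0) and L{y'} = sY - y(0), with y(0) = 4, y'(0) = -1, the left side becomes (s^2 + 3*s - 9)Y - (4*s + 11).
The right side is L{cos(8*t)} = s/(s^2 + 64).
So (s^2 + 3*s - 9)Y = s/(s^2 + 64) + (4*s + 11).
Divide through and combine into a single rational function.

Y(s) = (4*s^3 + 11*s^2 + 257*s + 704)/(s^4 + 3*s^3 + 55*s^2 + 192*s - 576)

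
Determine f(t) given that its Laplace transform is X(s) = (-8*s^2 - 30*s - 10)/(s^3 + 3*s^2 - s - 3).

f(t) = -6*exp(t) - 3*exp(-t) + exp(-3*t)

Factor the denominator: s^3 + 3*s^2 - s - 3 = (s - 1)*(s + 1)*(s + 3).
Partial fraction decomposition gives [-6/(s - 1)] + [1/(s + 3)] + [-3/(s + 1)].
Invert each term: -6/(s - 1) ↔ -6e^(t); 1/(s + 3) ↔ e^(-3t); -3/(s + 1) ↔ -3e^(-t).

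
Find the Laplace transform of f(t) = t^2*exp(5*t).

L{t^2} = 2!/s^3 = 2/s^3.
By the first shifting theorem, multiplying by e^(5t) replaces s with s - 5.

2/(s - 5)^3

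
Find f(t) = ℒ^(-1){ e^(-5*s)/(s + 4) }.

The factor e^(-5s) signals a time shift by c = 5 (second shifting theorem).
L{e^(-4t)} = 1/(s + 4), so L^-1{1/(s + 4)} = e^(-4*t).
Hence the inverse is u(t - 5) times that function evaluated at t - 5.

f(t) = Heaviside(t - 5)*(exp(-4*t + 20))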